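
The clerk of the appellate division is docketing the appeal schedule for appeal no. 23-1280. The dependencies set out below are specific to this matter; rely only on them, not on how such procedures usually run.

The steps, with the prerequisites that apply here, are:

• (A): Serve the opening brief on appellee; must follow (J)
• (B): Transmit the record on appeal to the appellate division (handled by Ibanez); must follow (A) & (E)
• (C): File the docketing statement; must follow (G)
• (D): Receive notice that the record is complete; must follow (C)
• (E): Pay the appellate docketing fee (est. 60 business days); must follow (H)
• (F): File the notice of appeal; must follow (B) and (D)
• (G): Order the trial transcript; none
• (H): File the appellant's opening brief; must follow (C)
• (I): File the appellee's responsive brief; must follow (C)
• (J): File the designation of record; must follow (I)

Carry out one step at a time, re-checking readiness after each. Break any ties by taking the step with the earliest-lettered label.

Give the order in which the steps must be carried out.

(G) → (C) → (D) → (H) → (E) → (I) → (J) → (A) → (B) → (F)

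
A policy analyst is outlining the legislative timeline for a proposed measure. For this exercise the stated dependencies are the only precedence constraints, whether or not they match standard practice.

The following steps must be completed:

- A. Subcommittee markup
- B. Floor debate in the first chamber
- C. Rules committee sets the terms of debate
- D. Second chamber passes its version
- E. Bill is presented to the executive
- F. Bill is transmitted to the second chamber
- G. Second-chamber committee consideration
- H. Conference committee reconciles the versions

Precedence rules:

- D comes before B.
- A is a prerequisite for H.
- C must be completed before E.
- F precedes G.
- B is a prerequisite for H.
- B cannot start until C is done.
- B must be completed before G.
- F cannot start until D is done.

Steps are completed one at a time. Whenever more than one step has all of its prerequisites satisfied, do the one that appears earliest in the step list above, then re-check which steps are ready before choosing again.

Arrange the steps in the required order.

A C D B E F G H

Nothing is required for A, C and D. A is listed earlier → A first.
Now C and D have their prerequisites met. C is listed earlier, so C next.
D and E are both available; D is listed earlier → D.
B and F now also ready, so the ready set is {B, E, F}; B is listed earlier → B.
H now also ready, so the ready set is {E, F, H}; E is listed earlier → E.
F and H are both available; F is listed earlier → F.
G now also ready, so the ready set is {G, H}; G is listed earlier → G.
Next only H has its prerequisites met → H.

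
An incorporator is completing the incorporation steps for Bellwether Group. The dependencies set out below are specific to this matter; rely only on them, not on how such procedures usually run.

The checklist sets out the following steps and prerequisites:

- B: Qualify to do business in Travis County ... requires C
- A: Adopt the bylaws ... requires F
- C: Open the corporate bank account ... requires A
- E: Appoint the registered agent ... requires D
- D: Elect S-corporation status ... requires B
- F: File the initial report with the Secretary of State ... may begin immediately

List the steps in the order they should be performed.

F A C B D E

F is the only step with nothing outstanding, so it goes first.
That leaves A as the only ready step → A.
C is the only step now ready → C.
B is the only step now ready → B.
D needed B, now all done → D.
E needed D, now all done → E.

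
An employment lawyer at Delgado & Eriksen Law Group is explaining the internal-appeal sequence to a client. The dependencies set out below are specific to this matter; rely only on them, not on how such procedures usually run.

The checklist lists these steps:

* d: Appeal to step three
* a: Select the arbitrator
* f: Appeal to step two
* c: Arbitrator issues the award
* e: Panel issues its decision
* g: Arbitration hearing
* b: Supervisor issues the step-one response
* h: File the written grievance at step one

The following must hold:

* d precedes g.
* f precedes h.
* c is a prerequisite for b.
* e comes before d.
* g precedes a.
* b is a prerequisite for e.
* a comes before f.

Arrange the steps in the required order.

c has no prerequisites → c first.
b needed c, now all done → b.
That leaves e as the only ready step → e.
Next only d has its prerequisites met → d.
g needed d, now all done → g.
Next only a has its prerequisites met → a.
f is the only step now ready → f.
h needed f, now all done → h.

c, b, e, d, g, a, f, h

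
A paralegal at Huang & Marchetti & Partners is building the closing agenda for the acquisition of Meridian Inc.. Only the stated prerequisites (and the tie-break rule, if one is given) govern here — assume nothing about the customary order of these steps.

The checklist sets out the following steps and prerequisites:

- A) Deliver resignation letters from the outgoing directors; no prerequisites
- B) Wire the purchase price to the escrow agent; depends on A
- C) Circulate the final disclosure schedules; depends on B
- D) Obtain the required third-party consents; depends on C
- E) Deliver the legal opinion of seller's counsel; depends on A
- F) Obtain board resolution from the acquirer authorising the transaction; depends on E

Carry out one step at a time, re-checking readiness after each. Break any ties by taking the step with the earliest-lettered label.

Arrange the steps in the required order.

A, B, C, D, E, F

A is the only step with nothing outstanding, so it goes first.
Now B and E have their prerequisites met. B has the earlier label, so B next.
C now also ready, so the ready set is {C, E}; C has the earlier label → C.
D now also ready, so the ready set is {D, E}; D has the earlier label → D.
E needed A, now all done → E.
F needed E, now all done → F.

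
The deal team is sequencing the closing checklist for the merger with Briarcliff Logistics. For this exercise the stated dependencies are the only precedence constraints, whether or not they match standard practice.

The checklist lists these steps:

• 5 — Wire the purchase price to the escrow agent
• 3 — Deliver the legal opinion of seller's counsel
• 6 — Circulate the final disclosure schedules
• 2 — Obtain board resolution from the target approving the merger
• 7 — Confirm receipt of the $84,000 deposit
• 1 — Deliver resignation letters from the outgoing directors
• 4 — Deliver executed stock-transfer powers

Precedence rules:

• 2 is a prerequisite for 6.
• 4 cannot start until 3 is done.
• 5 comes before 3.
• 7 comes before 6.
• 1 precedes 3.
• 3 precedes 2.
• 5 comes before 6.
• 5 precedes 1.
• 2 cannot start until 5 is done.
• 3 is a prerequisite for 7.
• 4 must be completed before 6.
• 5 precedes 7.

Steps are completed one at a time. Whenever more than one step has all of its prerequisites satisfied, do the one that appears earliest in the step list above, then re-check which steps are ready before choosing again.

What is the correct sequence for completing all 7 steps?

5 1 3 2 7 4 6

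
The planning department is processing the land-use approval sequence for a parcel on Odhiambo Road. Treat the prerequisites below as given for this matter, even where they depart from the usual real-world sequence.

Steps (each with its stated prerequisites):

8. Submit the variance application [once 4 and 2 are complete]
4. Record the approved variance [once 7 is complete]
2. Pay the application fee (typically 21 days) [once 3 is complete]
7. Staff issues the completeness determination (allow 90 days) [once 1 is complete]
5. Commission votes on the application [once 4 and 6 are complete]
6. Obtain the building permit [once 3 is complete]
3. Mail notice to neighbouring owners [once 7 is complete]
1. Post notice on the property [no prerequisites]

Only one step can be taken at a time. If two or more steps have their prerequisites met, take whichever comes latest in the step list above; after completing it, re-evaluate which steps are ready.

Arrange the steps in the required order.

1 → 7 → 3 → 6 → 2 → 4 → 5 → 8

1 is the only step with nothing outstanding, so it goes first.
That leaves 7 as the only ready step → 7.
3 and 4 are both available; 3 is listed later → 3.
Ready: 6, 2 and 4. 6 is listed later → 6.
Now 2 and 4 have their prerequisites met. 2 is listed later, so 2 next.
4 needed 7, now all done → 4.
Ready: 5 and 8. 5 is listed later → 5.
8 needed 2 and 4, now all done → 8.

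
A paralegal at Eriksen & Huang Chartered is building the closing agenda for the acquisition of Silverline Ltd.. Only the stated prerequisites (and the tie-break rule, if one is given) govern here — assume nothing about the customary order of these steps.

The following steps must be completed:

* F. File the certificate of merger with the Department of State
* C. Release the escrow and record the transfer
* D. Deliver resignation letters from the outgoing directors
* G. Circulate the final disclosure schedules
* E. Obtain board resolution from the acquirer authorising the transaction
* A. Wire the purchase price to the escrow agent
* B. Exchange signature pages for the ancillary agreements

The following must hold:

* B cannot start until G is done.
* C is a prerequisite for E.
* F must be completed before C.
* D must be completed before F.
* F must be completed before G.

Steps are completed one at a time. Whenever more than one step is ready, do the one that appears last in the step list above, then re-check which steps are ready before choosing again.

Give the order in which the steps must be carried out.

Nothing is required for A and D. A is listed later → A first.
D is the only step now ready → D.
F needed D, now all done → F.
G and C are both available; G is listed later → G.
Now B and C have their prerequisites met. B is listed later, so B next.
C needed F, now all done → C.
That leaves E as the only ready step → E.

A, D, F, G, B, C, E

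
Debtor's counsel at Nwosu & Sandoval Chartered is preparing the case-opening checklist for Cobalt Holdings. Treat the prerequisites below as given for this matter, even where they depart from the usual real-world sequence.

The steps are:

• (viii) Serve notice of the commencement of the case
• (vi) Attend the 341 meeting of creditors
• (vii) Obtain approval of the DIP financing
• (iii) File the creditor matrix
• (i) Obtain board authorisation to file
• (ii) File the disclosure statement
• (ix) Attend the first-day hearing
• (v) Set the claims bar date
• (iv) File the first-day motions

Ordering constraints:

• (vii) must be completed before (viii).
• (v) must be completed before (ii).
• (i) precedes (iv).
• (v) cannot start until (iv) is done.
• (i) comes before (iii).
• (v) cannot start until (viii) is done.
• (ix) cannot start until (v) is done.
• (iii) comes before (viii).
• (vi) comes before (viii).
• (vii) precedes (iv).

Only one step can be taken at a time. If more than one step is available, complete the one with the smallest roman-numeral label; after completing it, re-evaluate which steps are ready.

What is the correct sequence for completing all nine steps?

(i) (iii) (vi) (vii) (iv) (viii) (v) (ii) (ix)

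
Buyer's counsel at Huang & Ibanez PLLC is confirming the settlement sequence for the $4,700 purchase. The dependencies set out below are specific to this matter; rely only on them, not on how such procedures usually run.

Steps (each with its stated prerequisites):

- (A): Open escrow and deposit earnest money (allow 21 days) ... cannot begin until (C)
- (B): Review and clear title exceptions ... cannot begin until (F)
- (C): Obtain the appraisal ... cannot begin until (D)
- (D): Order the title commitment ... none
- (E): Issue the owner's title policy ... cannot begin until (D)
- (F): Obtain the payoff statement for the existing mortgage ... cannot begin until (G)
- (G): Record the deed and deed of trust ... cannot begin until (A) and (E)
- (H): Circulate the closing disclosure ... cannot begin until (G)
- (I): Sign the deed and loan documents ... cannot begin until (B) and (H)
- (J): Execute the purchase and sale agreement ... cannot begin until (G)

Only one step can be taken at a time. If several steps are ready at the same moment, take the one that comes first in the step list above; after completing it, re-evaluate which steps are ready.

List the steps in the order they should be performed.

(D), (C), (A), (E), (G), (F), (B), (H), (I), (J)

(D) has no prerequisites → (D) first.
Ready: (C) and (E). (C) is listed earlier → (C).
(A) and (E) are both available; (A) is listed earlier → (A).
(E) needed (D), now all done → (E).
(G) is the only step now ready → (G).
(F), (H) and (J) are all available; (F) is listed earlier → (F).
(B), (H) and (J) are all available; (B) is listed earlier → (B).
(H) and (J) are both available; (H) is listed earlier → (H).
Ready: (I) and (J). (I) is listed earlier → (I).
Next only (J) has its prerequisites met → (J).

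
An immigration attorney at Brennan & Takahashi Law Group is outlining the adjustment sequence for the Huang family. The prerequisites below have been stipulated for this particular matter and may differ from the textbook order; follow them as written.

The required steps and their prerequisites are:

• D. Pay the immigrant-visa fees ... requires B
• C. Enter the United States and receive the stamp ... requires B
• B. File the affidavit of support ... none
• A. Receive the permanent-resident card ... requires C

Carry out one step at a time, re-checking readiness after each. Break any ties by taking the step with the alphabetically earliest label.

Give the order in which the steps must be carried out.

B, C, A, D

B is the only step with nothing outstanding, so it goes first.
Ready: C and D. C has the earlier label → C.
A and D are both available; A has the earlier label → A.
That leaves D as the only ready step → D.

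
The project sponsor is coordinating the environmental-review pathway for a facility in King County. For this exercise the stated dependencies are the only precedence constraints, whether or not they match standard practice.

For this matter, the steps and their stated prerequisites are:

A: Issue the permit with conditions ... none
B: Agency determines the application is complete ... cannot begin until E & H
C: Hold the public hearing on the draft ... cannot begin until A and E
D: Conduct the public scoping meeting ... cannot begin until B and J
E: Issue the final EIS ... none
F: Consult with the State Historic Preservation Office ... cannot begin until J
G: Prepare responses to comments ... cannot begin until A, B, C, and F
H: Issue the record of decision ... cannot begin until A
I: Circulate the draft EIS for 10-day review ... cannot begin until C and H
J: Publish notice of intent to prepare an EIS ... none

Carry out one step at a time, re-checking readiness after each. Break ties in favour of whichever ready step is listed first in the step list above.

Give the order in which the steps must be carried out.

A, E and J have no prerequisites; A is listed earlier, so A is first.
H now also ready, so the ready set is {E, H, J}; E is listed earlier → E.
C, H and J are all available; C is listed earlier → C.
Now H and J have their prerequisites met. H is listed earlier, so H next.
B and I now also ready, so the ready set is {B, I, J}; B is listed earlier → B.
Now I and J have their prerequisites met. I is listed earlier, so I next.
Next only J has its prerequisites met → J.
Ready: D and F. D is listed earlier → D.
F needed J, now all done → F.
G needed A, B, C and F, now all done → G.

A, E, C, H, B, I, J, D, F, G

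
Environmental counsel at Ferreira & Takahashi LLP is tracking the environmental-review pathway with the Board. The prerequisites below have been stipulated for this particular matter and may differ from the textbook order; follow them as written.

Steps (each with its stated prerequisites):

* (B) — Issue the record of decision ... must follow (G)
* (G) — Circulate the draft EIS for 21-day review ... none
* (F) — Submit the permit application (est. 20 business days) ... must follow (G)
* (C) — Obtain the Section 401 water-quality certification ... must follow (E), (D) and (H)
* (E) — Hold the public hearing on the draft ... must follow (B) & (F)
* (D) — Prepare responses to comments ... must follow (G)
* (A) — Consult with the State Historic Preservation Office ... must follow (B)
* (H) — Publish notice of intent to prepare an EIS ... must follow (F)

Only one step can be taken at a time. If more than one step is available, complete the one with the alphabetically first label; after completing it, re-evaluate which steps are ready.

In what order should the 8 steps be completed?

Only (G) has no prerequisites, so it is first.
Ready: (B), (D) and (F). (B) has the earlier label → (B).
(A) now also ready, so the ready set is {(A), (D), (F)}; (A) has the earlier label → (A).
(D) and (F) are both available; (D) has the earlier label → (D).
(F) is the only step now ready → (F).
Now (E) and (H) have their prerequisites met. (E) has the earlier label, so (E) next.
That leaves (H) as the only ready step → (H).
(C) needed (D), (E) and (H), now all done → (C).

(G), (B), (A), (D), (F), (E), (H), (C)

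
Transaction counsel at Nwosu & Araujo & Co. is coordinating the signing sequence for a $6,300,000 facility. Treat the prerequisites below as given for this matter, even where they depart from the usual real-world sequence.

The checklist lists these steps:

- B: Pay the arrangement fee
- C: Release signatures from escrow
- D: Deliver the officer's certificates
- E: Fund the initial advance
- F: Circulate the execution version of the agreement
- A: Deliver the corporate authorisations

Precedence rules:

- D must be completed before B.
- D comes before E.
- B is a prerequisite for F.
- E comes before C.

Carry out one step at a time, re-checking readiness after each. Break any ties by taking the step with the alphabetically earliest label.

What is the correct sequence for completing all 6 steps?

A → D → B → E → C → F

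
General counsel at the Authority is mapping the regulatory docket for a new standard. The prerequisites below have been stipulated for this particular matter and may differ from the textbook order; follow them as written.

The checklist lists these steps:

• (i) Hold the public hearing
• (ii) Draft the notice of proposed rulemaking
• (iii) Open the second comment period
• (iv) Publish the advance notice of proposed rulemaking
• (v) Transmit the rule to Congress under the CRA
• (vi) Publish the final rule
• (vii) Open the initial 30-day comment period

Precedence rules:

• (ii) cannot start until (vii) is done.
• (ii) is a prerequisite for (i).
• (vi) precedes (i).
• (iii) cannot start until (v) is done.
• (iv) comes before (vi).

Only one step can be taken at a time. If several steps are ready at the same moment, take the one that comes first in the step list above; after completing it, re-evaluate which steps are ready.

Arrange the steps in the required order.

(iv) (v) (iii) (vi) (vii) (ii) (i)

(iv), (v) and (vii) have no prerequisites; (iv) is listed earlier, so (iv) is first.
(v), (vi) and (vii) are all available; (v) is listed earlier → (v).
Ready: (iii), (vi) and (vii). (iii) is listed earlier → (iii).
(vi) and (vii) are both available; (vi) is listed earlier → (vi).
(vii) is the only step now ready → (vii).
That leaves (ii) as the only ready step → (ii).
(i) needed (ii) and (vi), now all done → (i).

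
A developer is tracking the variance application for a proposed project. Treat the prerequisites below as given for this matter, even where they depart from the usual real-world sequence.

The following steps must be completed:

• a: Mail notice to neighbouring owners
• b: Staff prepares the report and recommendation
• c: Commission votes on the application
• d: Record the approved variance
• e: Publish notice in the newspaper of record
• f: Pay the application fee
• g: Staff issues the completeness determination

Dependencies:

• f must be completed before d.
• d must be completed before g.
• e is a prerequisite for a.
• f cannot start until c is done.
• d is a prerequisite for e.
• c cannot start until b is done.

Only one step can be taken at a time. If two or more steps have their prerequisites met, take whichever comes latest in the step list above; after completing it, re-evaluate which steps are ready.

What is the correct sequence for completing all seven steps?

b is the only step with nothing outstanding, so it goes first.
That leaves c as the only ready step → c.
f is the only step now ready → f.
d needed f, now all done → d.
Ready: g and e. g is listed later → g.
Next only e has its prerequisites met → e.
a needed e, now all done → a.

b, c, f, d, g, e, a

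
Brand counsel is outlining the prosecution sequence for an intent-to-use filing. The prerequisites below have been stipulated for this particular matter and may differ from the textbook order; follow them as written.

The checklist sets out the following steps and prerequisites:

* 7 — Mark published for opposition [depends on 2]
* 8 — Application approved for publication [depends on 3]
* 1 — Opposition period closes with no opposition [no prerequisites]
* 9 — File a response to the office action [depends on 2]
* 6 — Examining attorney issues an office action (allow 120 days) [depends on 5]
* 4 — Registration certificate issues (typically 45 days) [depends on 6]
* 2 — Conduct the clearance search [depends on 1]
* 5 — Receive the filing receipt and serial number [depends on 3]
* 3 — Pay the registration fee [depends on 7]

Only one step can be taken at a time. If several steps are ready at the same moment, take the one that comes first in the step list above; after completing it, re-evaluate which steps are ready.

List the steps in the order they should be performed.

1 is the only step with nothing outstanding, so it goes first.
2 needed 1, now all done → 2.
7 and 9 are both available; 7 is listed earlier → 7.
Ready: 9 and 3. 9 is listed earlier → 9.
Next only 3 has its prerequisites met → 3.
8 and 5 are both available; 8 is listed earlier → 8.
5 needed 3, now all done → 5.
That leaves 6 as the only ready step → 6.
That leaves 4 as the only ready step → 4.

1 2 7 9 3 8 5 6 4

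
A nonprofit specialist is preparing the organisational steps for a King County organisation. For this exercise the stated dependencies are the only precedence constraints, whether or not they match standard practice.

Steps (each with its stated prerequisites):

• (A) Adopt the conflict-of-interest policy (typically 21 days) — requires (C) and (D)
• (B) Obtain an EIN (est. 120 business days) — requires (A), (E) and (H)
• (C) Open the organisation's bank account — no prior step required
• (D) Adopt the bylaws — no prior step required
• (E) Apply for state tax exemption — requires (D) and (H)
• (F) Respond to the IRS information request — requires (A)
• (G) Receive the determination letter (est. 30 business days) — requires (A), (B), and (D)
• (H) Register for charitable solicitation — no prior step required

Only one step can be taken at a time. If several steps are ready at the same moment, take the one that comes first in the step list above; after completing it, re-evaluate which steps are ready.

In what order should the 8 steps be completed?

(C) (D) (A) (F) (H) (E) (B) (G)

(C), (D) and (H) have no prerequisites; (C) is listed earlier, so (C) is first.
Now (D) and (H) have their prerequisites met. (D) is listed earlier, so (D) next.
(A) and (H) are both available; (A) is listed earlier → (A).
Now (F) and (H) have their prerequisites met. (F) is listed earlier, so (F) next.
Next only (H) has its prerequisites met → (H).
(E) needed (D) and (H), now all done → (E).
Next only (B) has its prerequisites met → (B).
(G) needed (A), (B) and (D), now all done → (G).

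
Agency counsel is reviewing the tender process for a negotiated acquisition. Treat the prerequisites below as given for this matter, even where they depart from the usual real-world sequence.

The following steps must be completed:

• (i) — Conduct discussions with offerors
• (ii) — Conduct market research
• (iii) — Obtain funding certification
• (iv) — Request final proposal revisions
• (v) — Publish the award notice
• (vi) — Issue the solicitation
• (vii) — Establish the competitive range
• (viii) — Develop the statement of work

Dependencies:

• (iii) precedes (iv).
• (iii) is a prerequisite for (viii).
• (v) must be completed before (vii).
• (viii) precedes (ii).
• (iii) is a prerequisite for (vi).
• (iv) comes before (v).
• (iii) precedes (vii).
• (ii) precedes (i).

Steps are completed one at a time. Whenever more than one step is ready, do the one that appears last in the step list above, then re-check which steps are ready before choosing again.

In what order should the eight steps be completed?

(iii) has no prerequisites → (iii) first.
Ready: (viii), (vi) and (iv). (viii) is listed later → (viii).
(ii) now also ready, so the ready set is {(vi), (iv), (ii)}; (vi) is listed later → (vi).
Ready: (iv) and (ii). (iv) is listed later → (iv).
Now (v) and (ii) have their prerequisites met. (v) is listed later, so (v) next.
(vii) now also ready, so the ready set is {(vii), (ii)}; (vii) is listed later → (vii).
(ii) needed (viii), now all done → (ii).
(i) needed (ii), now all done → (i).

(iii) → (viii) → (vi) → (iv) → (v) → (vii) → (ii) → (i)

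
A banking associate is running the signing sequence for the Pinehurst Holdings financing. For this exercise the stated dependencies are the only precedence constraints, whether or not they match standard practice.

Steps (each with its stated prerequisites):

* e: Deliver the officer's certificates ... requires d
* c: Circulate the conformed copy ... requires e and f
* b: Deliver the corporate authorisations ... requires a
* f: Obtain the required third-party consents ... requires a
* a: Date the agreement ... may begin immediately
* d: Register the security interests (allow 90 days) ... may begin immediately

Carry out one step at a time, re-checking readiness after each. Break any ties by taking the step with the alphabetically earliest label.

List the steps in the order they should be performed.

Nothing is required for a and d. a has the earlier label → a first.
Now b, d and f have their prerequisites met. b has the earlier label, so b next.
Now d and f have their prerequisites met. d has the earlier label, so d next.
e now also ready, so the ready set is {e, f}; e has the earlier label → e.
That leaves f as the only ready step → f.
That leaves c as the only ready step → c.

a, b, d, e, f, c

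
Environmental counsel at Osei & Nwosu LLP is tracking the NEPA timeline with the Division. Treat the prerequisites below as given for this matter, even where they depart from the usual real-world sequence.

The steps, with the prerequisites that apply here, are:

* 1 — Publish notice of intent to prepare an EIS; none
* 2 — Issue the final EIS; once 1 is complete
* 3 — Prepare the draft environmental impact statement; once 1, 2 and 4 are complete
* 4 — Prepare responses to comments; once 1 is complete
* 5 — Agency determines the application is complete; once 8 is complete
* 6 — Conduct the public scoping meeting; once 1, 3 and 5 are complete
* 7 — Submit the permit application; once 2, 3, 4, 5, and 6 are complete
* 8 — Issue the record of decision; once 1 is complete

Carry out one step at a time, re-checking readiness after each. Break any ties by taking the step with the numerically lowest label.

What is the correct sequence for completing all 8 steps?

1, 2, 4, 3, 8, 5, 6, 7

Only 1 has no prerequisites, so it is first.
2, 4 and 8 are all available; 2 has the earlier label → 2.
Now 4 and 8 have their prerequisites met. 4 has the earlier label, so 4 next.
3 and 8 are both available; 3 has the earlier label → 3.
Next only 8 has its prerequisites met → 8.
5 needed 8, now all done → 5.
6 needed 1, 3 and 5, now all done → 6.
7 is the only step now ready → 7.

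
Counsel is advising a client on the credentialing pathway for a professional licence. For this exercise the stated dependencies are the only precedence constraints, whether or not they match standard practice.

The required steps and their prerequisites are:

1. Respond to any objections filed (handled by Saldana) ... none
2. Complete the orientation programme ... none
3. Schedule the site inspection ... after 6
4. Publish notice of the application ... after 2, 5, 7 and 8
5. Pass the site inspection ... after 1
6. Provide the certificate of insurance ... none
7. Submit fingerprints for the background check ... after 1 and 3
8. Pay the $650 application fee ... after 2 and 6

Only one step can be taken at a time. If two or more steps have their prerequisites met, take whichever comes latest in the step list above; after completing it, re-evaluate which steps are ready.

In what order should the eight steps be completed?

6, 2 and 1 have no prerequisites; 6 is listed later, so 6 is first.
3 now also ready, so the ready set is {3, 2, 1}; 3 is listed later → 3.
2 and 1 are both available; 2 is listed later → 2.
Ready: 8 and 1. 8 is listed later → 8.
That leaves 1 as the only ready step → 1.
Now 7 and 5 have their prerequisites met. 7 is listed later, so 7 next.
5 needed 1, now all done → 5.
4 needed 8, 7, 5 and 2, now all done → 4.

6, 3, 2, 8, 1, 7, 5, 4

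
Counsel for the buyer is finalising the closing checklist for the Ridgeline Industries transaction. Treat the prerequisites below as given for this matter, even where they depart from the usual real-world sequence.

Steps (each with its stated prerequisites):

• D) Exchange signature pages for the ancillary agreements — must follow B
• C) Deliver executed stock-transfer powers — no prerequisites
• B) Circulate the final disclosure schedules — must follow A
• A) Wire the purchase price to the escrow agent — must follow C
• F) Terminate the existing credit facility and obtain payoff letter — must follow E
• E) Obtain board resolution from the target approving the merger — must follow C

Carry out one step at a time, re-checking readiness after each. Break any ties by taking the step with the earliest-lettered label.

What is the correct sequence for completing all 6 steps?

C, A, B, D, E, F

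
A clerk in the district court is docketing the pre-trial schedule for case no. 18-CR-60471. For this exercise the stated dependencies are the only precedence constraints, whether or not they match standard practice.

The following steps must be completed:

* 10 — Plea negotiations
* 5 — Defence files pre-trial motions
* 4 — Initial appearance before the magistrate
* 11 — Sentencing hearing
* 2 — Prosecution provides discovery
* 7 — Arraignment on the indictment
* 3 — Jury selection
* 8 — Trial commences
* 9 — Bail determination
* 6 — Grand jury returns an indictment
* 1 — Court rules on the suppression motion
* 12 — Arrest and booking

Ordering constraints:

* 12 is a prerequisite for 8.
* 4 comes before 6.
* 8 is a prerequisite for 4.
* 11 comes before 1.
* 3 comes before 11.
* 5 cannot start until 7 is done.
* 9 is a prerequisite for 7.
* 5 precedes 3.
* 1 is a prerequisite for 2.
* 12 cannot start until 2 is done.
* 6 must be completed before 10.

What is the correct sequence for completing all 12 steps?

Only 9 has no prerequisites, so it is first.
7 needed 9, now all done → 7.
5 needed 7, now all done → 5.
Next only 3 has its prerequisites met → 3.
That leaves 11 as the only ready step → 11.
That leaves 1 as the only ready step → 1.
2 is the only step now ready → 2.
Next only 12 has its prerequisites met → 12.
Next only 8 has its prerequisites met → 8.
That leaves 4 as the only ready step → 4.
6 needed 4, now all done → 6.
10 needed 6, now all done → 10.

9, 7, 5, 3, 11, 1, 2, 12, 8, 4, 6, 10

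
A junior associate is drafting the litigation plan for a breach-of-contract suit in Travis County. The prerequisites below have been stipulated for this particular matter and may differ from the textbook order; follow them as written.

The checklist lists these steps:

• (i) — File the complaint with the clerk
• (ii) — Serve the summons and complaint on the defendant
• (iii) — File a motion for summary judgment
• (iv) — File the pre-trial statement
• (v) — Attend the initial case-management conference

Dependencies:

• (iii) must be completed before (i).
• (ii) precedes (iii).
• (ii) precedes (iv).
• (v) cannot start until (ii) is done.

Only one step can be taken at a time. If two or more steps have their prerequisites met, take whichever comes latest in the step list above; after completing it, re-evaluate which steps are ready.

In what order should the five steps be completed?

(ii) is the only step with nothing outstanding, so it goes first.
(v), (iv) and (iii) are all available; (v) is listed later → (v).
Ready: (iv) and (iii). (iv) is listed later → (iv).
(iii) needed (ii), now all done → (iii).
Next only (i) has its prerequisites met → (i).

(ii), (v), (iv), (iii), (i)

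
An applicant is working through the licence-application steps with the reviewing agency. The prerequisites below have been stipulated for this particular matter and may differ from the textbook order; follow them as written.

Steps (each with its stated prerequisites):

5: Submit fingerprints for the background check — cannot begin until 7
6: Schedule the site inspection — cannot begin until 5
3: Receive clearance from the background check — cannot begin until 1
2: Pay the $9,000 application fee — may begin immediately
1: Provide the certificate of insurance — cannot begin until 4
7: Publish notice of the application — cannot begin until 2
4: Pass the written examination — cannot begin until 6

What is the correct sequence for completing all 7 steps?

2 has no prerequisites → 2 first.
Next only 7 has its prerequisites met → 7.
5 needed 7, now all done → 5.
6 needed 5, now all done → 6.
That leaves 4 as the only ready step → 4.
Next only 1 has its prerequisites met → 1.
3 is the only step now ready → 3.

2, 7, 5, 6, 4, 1, 3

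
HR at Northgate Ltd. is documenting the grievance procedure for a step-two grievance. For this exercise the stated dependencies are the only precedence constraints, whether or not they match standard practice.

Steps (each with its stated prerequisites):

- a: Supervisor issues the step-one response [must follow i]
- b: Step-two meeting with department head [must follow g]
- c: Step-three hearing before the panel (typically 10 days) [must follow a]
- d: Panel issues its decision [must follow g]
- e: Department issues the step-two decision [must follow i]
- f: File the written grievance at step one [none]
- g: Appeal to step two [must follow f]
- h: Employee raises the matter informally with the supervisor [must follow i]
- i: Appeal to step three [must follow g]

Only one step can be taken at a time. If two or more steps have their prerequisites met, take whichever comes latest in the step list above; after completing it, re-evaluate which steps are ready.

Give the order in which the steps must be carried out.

f g i h e d b a c

f is the only step with nothing outstanding, so it goes first.
g needed f, now all done → g.
Ready: i, d and b. i is listed later → i.
Now h, e, d, b and a have their prerequisites met. h is listed later, so h next.
Now e, d, b and a have their prerequisites met. e is listed later, so e next.
d, b and a are all available; d is listed later → d.
b and a are both available; b is listed later → b.
a needed i, now all done → a.
c needed a, now all done → c.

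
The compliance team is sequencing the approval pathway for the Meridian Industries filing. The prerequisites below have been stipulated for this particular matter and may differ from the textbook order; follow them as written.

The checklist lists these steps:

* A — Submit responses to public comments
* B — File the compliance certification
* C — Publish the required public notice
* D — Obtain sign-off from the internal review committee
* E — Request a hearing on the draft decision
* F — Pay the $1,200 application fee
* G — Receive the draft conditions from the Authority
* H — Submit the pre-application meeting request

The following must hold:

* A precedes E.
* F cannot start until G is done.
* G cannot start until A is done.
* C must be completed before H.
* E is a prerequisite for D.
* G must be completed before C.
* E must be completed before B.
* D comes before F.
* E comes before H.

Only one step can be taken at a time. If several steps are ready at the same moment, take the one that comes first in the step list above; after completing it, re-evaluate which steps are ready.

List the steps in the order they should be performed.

A → E → B → D → G → C → F → H

A has no prerequisites → A first.
Ready: E and G. E is listed earlier → E.
Now B, D and G have their prerequisites met. B is listed earlier, so B next.
D and G are both available; D is listed earlier → D.
G is the only step now ready → G.
Now C and F have their prerequisites met. C is listed earlier, so C next.
F and H are both available; F is listed earlier → F.
H is the only step now ready → H.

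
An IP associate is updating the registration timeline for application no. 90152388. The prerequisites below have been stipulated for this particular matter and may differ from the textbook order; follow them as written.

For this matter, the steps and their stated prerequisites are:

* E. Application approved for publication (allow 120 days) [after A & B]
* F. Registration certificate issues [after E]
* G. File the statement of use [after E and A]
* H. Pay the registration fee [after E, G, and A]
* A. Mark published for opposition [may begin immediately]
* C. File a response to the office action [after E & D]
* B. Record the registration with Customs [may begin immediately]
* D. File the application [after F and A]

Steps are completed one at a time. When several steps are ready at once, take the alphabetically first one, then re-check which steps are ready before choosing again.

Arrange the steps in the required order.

A and B have no prerequisites; A has the earlier label, so A is first.
Next only B has its prerequisites met → B.
E is the only step now ready → E.
Now F and G have their prerequisites met. F has the earlier label, so F next.
Ready: D and G. D has the earlier label → D.
Now C and G have their prerequisites met. C has the earlier label, so C next.
That leaves G as the only ready step → G.
H is the only step now ready → H.

A, B, E, F, D, C, G, H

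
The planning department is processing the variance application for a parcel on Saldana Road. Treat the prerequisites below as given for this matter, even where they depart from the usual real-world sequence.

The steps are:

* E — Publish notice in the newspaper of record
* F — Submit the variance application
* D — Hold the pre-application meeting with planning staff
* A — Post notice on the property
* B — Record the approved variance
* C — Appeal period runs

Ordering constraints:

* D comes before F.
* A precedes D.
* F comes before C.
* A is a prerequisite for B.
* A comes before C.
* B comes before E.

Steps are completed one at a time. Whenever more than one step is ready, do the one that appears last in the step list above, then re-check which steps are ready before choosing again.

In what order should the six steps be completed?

Only A has no prerequisites, so it is first.
B and D are both available; B is listed later → B.
D and E are both available; D is listed later → D.
Now F and E have their prerequisites met. F is listed later, so F next.
C now also ready, so the ready set is {C, E}; C is listed later → C.
Next only E has its prerequisites met → E.

A, B, D, F, C, E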